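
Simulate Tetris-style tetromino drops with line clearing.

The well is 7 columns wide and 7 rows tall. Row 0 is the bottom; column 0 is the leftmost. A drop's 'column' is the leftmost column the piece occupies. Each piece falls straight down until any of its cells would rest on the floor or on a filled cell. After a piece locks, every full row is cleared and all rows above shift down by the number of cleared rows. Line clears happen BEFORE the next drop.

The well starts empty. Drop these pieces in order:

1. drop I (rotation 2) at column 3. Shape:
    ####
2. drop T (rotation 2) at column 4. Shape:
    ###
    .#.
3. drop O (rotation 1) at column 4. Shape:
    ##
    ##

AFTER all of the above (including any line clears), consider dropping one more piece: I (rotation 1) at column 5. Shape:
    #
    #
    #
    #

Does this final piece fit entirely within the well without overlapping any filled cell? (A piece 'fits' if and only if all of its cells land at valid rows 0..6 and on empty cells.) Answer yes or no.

Drop 1: I rot2 at col 3 lands with bottom-row=0; cleared 0 line(s) (total 0); column heights now [0 0 0 1 1 1 1], max=1
Drop 2: T rot2 at col 4 lands with bottom-row=1; cleared 0 line(s) (total 0); column heights now [0 0 0 1 3 3 3], max=3
Drop 3: O rot1 at col 4 lands with bottom-row=3; cleared 0 line(s) (total 0); column heights now [0 0 0 1 5 5 3], max=5
Test piece I rot1 at col 5 (width 1): heights before test = [0 0 0 1 5 5 3]; fits = False

Answer: no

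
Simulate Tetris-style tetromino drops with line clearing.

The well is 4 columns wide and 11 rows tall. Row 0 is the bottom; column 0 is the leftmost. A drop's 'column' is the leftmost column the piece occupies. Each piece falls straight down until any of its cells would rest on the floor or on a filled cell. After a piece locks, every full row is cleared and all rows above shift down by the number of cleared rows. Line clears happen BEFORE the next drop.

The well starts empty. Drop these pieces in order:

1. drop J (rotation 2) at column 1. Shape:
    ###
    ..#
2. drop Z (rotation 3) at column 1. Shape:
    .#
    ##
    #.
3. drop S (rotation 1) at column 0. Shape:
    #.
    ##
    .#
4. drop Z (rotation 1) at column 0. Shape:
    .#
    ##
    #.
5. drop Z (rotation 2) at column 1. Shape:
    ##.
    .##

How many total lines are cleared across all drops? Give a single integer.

Answer: 0

Derivation:
Drop 1: J rot2 at col 1 lands with bottom-row=0; cleared 0 line(s) (total 0); column heights now [0 2 2 2], max=2
Drop 2: Z rot3 at col 1 lands with bottom-row=2; cleared 0 line(s) (total 0); column heights now [0 4 5 2], max=5
Drop 3: S rot1 at col 0 lands with bottom-row=4; cleared 0 line(s) (total 0); column heights now [7 6 5 2], max=7
Drop 4: Z rot1 at col 0 lands with bottom-row=7; cleared 0 line(s) (total 0); column heights now [9 10 5 2], max=10
Drop 5: Z rot2 at col 1 lands with bottom-row=9; cleared 0 line(s) (total 0); column heights now [9 11 11 10], max=11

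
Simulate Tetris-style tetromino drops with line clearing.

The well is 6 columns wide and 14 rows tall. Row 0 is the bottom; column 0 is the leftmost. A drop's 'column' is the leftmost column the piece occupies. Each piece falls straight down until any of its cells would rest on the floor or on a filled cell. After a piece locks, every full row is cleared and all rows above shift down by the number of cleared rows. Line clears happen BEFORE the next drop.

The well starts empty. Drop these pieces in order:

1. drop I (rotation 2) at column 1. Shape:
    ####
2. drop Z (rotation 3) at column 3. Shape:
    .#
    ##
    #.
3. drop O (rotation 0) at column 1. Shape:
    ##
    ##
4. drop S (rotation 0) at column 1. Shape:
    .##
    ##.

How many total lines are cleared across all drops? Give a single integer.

Answer: 0

Derivation:
Drop 1: I rot2 at col 1 lands with bottom-row=0; cleared 0 line(s) (total 0); column heights now [0 1 1 1 1 0], max=1
Drop 2: Z rot3 at col 3 lands with bottom-row=1; cleared 0 line(s) (total 0); column heights now [0 1 1 3 4 0], max=4
Drop 3: O rot0 at col 1 lands with bottom-row=1; cleared 0 line(s) (total 0); column heights now [0 3 3 3 4 0], max=4
Drop 4: S rot0 at col 1 lands with bottom-row=3; cleared 0 line(s) (total 0); column heights now [0 4 5 5 4 0], max=5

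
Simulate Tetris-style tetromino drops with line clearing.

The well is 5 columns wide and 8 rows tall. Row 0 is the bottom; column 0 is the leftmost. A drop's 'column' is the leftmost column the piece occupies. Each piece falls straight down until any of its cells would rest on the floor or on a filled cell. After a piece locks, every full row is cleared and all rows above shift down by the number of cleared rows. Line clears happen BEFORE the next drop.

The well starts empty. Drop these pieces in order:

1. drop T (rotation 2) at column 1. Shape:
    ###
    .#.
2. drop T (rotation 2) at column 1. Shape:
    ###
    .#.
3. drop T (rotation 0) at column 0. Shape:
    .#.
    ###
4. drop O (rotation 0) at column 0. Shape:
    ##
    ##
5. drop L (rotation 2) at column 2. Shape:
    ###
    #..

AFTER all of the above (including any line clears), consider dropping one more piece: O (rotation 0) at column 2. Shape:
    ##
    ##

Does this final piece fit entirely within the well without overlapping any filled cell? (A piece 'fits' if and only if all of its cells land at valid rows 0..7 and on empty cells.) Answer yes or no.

Drop 1: T rot2 at col 1 lands with bottom-row=0; cleared 0 line(s) (total 0); column heights now [0 2 2 2 0], max=2
Drop 2: T rot2 at col 1 lands with bottom-row=2; cleared 0 line(s) (total 0); column heights now [0 4 4 4 0], max=4
Drop 3: T rot0 at col 0 lands with bottom-row=4; cleared 0 line(s) (total 0); column heights now [5 6 5 4 0], max=6
Drop 4: O rot0 at col 0 lands with bottom-row=6; cleared 0 line(s) (total 0); column heights now [8 8 5 4 0], max=8
Drop 5: L rot2 at col 2 lands with bottom-row=5; cleared 1 line(s) (total 1); column heights now [7 7 6 4 0], max=7
Test piece O rot0 at col 2 (width 2): heights before test = [7 7 6 4 0]; fits = True

Answer: yes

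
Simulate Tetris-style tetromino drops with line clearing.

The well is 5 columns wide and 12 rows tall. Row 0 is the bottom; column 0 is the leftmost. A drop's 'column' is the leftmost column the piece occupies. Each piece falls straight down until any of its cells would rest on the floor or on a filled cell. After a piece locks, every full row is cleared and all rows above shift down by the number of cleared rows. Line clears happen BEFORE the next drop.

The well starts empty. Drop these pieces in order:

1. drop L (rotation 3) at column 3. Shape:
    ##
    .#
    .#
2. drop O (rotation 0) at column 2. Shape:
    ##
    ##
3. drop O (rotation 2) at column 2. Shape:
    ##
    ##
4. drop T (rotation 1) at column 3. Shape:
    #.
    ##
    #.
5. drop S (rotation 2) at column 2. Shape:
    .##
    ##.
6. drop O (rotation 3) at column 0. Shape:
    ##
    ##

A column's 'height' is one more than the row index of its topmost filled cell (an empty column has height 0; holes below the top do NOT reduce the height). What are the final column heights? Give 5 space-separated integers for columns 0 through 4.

Drop 1: L rot3 at col 3 lands with bottom-row=0; cleared 0 line(s) (total 0); column heights now [0 0 0 3 3], max=3
Drop 2: O rot0 at col 2 lands with bottom-row=3; cleared 0 line(s) (total 0); column heights now [0 0 5 5 3], max=5
Drop 3: O rot2 at col 2 lands with bottom-row=5; cleared 0 line(s) (total 0); column heights now [0 0 7 7 3], max=7
Drop 4: T rot1 at col 3 lands with bottom-row=7; cleared 0 line(s) (total 0); column heights now [0 0 7 10 9], max=10
Drop 5: S rot2 at col 2 lands with bottom-row=10; cleared 0 line(s) (total 0); column heights now [0 0 11 12 12], max=12
Drop 6: O rot3 at col 0 lands with bottom-row=0; cleared 0 line(s) (total 0); column heights now [2 2 11 12 12], max=12

Answer: 2 2 11 12 12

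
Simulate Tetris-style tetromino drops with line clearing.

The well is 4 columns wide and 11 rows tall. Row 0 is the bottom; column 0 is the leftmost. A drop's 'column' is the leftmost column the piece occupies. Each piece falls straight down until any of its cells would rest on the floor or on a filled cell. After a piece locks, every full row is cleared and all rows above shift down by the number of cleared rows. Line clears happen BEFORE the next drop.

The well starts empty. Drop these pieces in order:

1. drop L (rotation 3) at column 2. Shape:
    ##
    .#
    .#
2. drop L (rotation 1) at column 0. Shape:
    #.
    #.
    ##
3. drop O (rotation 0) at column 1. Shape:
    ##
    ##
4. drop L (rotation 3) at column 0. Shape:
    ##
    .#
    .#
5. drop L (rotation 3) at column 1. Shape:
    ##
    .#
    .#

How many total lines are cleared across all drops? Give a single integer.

Answer: 0

Derivation:
Drop 1: L rot3 at col 2 lands with bottom-row=0; cleared 0 line(s) (total 0); column heights now [0 0 3 3], max=3
Drop 2: L rot1 at col 0 lands with bottom-row=0; cleared 0 line(s) (total 0); column heights now [3 1 3 3], max=3
Drop 3: O rot0 at col 1 lands with bottom-row=3; cleared 0 line(s) (total 0); column heights now [3 5 5 3], max=5
Drop 4: L rot3 at col 0 lands with bottom-row=5; cleared 0 line(s) (total 0); column heights now [8 8 5 3], max=8
Drop 5: L rot3 at col 1 lands with bottom-row=6; cleared 0 line(s) (total 0); column heights now [8 9 9 3], max=9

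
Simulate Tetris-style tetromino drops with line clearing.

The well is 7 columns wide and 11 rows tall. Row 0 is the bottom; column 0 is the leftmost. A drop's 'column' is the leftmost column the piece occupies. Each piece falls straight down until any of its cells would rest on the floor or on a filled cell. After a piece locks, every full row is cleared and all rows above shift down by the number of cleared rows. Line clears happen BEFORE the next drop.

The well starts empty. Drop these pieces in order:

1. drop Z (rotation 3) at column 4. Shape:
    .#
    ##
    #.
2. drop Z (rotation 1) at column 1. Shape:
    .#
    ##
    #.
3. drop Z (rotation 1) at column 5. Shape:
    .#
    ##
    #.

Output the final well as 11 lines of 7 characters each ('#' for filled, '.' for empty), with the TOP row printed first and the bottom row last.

Answer: .......
.......
.......
.......
.......
......#
.....##
.....#.
..#..#.
.##.##.
.#..#..

Derivation:
Drop 1: Z rot3 at col 4 lands with bottom-row=0; cleared 0 line(s) (total 0); column heights now [0 0 0 0 2 3 0], max=3
Drop 2: Z rot1 at col 1 lands with bottom-row=0; cleared 0 line(s) (total 0); column heights now [0 2 3 0 2 3 0], max=3
Drop 3: Z rot1 at col 5 lands with bottom-row=3; cleared 0 line(s) (total 0); column heights now [0 2 3 0 2 5 6], max=6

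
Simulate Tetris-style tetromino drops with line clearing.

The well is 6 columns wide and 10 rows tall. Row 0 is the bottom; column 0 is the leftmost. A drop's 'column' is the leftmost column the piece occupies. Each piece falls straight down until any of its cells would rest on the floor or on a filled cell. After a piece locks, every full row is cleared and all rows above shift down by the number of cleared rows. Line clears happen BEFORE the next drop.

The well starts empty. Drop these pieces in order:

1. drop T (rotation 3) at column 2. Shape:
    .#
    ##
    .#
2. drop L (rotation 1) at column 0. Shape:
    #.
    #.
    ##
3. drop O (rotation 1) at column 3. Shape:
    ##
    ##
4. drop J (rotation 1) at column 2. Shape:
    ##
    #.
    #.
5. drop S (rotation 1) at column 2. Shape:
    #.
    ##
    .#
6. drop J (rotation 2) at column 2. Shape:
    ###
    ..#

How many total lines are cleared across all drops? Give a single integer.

Answer: 0

Derivation:
Drop 1: T rot3 at col 2 lands with bottom-row=0; cleared 0 line(s) (total 0); column heights now [0 0 2 3 0 0], max=3
Drop 2: L rot1 at col 0 lands with bottom-row=0; cleared 0 line(s) (total 0); column heights now [3 1 2 3 0 0], max=3
Drop 3: O rot1 at col 3 lands with bottom-row=3; cleared 0 line(s) (total 0); column heights now [3 1 2 5 5 0], max=5
Drop 4: J rot1 at col 2 lands with bottom-row=3; cleared 0 line(s) (total 0); column heights now [3 1 6 6 5 0], max=6
Drop 5: S rot1 at col 2 lands with bottom-row=6; cleared 0 line(s) (total 0); column heights now [3 1 9 8 5 0], max=9
Drop 6: J rot2 at col 2 lands with bottom-row=8; cleared 0 line(s) (total 0); column heights now [3 1 10 10 10 0], max=10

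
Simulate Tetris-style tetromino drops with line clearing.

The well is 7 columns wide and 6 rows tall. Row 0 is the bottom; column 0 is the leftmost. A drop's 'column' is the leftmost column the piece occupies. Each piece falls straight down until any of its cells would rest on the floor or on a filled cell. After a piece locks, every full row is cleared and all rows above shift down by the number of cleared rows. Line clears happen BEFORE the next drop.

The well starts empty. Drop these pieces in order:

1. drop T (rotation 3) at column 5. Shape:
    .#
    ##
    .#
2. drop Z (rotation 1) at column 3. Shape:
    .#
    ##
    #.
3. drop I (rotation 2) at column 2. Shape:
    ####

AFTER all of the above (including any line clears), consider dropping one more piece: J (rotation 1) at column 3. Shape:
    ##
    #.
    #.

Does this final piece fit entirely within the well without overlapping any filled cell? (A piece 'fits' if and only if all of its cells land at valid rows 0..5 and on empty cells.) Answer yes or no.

Drop 1: T rot3 at col 5 lands with bottom-row=0; cleared 0 line(s) (total 0); column heights now [0 0 0 0 0 2 3], max=3
Drop 2: Z rot1 at col 3 lands with bottom-row=0; cleared 0 line(s) (total 0); column heights now [0 0 0 2 3 2 3], max=3
Drop 3: I rot2 at col 2 lands with bottom-row=3; cleared 0 line(s) (total 0); column heights now [0 0 4 4 4 4 3], max=4
Test piece J rot1 at col 3 (width 2): heights before test = [0 0 4 4 4 4 3]; fits = False

Answer: no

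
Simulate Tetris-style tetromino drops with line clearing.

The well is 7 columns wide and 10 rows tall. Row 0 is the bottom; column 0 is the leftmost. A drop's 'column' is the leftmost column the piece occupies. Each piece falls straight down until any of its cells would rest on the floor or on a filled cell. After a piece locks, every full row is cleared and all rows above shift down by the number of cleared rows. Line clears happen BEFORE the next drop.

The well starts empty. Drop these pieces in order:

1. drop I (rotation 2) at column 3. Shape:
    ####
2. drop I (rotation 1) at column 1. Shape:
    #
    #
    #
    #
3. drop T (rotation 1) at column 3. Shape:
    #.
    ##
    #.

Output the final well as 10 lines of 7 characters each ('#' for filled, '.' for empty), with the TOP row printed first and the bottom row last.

Answer: .......
.......
.......
.......
.......
.......
.#.#...
.#.##..
.#.#...
.#.####

Derivation:
Drop 1: I rot2 at col 3 lands with bottom-row=0; cleared 0 line(s) (total 0); column heights now [0 0 0 1 1 1 1], max=1
Drop 2: I rot1 at col 1 lands with bottom-row=0; cleared 0 line(s) (total 0); column heights now [0 4 0 1 1 1 1], max=4
Drop 3: T rot1 at col 3 lands with bottom-row=1; cleared 0 line(s) (total 0); column heights now [0 4 0 4 3 1 1], max=4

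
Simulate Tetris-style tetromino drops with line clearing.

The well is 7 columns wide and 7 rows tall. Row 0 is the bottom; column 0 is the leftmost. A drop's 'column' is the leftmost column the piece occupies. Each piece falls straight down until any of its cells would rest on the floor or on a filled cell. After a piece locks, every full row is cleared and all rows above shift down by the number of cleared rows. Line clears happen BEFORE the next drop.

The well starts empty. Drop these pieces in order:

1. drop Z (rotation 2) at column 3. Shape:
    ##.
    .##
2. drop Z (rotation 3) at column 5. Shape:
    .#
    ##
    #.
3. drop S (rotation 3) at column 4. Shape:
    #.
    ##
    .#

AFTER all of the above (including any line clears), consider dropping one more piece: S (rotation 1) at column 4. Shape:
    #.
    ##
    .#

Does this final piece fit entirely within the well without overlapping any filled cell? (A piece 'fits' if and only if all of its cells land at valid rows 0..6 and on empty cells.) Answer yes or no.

Answer: no

Derivation:
Drop 1: Z rot2 at col 3 lands with bottom-row=0; cleared 0 line(s) (total 0); column heights now [0 0 0 2 2 1 0], max=2
Drop 2: Z rot3 at col 5 lands with bottom-row=1; cleared 0 line(s) (total 0); column heights now [0 0 0 2 2 3 4], max=4
Drop 3: S rot3 at col 4 lands with bottom-row=3; cleared 0 line(s) (total 0); column heights now [0 0 0 2 6 5 4], max=6
Test piece S rot1 at col 4 (width 2): heights before test = [0 0 0 2 6 5 4]; fits = False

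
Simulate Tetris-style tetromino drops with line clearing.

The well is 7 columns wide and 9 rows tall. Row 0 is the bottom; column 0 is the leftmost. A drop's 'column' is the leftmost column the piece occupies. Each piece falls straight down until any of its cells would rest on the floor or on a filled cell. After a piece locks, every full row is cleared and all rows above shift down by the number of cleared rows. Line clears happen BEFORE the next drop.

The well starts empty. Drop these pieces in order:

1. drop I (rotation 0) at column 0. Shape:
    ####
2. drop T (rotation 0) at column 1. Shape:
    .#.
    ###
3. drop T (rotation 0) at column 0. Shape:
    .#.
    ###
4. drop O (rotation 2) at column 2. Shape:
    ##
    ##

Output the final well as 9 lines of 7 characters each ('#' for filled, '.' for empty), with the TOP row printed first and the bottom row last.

Answer: .......
.......
.......
..##...
.###...
###....
..#....
.###...
####...

Derivation:
Drop 1: I rot0 at col 0 lands with bottom-row=0; cleared 0 line(s) (total 0); column heights now [1 1 1 1 0 0 0], max=1
Drop 2: T rot0 at col 1 lands with bottom-row=1; cleared 0 line(s) (total 0); column heights now [1 2 3 2 0 0 0], max=3
Drop 3: T rot0 at col 0 lands with bottom-row=3; cleared 0 line(s) (total 0); column heights now [4 5 4 2 0 0 0], max=5
Drop 4: O rot2 at col 2 lands with bottom-row=4; cleared 0 line(s) (total 0); column heights now [4 5 6 6 0 0 0], max=6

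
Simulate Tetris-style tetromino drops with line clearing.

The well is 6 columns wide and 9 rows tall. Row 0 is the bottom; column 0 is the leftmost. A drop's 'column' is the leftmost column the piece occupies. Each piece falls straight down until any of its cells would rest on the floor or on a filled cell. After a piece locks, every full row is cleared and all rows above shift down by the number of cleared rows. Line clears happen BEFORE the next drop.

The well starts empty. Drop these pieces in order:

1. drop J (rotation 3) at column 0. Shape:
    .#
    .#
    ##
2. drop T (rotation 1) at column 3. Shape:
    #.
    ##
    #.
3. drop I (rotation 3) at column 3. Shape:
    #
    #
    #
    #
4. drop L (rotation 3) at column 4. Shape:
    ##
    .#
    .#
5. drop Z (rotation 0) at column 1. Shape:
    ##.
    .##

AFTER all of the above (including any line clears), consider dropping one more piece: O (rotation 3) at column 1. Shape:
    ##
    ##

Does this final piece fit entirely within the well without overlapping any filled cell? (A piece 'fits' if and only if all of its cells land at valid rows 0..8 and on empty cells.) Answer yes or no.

Answer: no

Derivation:
Drop 1: J rot3 at col 0 lands with bottom-row=0; cleared 0 line(s) (total 0); column heights now [1 3 0 0 0 0], max=3
Drop 2: T rot1 at col 3 lands with bottom-row=0; cleared 0 line(s) (total 0); column heights now [1 3 0 3 2 0], max=3
Drop 3: I rot3 at col 3 lands with bottom-row=3; cleared 0 line(s) (total 0); column heights now [1 3 0 7 2 0], max=7
Drop 4: L rot3 at col 4 lands with bottom-row=0; cleared 0 line(s) (total 0); column heights now [1 3 0 7 3 3], max=7
Drop 5: Z rot0 at col 1 lands with bottom-row=7; cleared 0 line(s) (total 0); column heights now [1 9 9 8 3 3], max=9
Test piece O rot3 at col 1 (width 2): heights before test = [1 9 9 8 3 3]; fits = False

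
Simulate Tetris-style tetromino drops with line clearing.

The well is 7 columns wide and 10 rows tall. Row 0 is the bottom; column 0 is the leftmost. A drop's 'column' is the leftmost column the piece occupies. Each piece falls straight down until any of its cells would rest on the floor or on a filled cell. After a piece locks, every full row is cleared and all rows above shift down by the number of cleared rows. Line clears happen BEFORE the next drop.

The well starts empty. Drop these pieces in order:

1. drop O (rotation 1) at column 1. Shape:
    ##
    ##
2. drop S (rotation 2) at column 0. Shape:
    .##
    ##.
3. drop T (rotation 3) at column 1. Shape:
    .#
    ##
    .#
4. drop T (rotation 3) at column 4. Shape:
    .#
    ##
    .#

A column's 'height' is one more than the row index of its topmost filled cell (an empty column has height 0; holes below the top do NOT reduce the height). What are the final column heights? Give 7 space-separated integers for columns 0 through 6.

Drop 1: O rot1 at col 1 lands with bottom-row=0; cleared 0 line(s) (total 0); column heights now [0 2 2 0 0 0 0], max=2
Drop 2: S rot2 at col 0 lands with bottom-row=2; cleared 0 line(s) (total 0); column heights now [3 4 4 0 0 0 0], max=4
Drop 3: T rot3 at col 1 lands with bottom-row=4; cleared 0 line(s) (total 0); column heights now [3 6 7 0 0 0 0], max=7
Drop 4: T rot3 at col 4 lands with bottom-row=0; cleared 0 line(s) (total 0); column heights now [3 6 7 0 2 3 0], max=7

Answer: 3 6 7 0 2 3 0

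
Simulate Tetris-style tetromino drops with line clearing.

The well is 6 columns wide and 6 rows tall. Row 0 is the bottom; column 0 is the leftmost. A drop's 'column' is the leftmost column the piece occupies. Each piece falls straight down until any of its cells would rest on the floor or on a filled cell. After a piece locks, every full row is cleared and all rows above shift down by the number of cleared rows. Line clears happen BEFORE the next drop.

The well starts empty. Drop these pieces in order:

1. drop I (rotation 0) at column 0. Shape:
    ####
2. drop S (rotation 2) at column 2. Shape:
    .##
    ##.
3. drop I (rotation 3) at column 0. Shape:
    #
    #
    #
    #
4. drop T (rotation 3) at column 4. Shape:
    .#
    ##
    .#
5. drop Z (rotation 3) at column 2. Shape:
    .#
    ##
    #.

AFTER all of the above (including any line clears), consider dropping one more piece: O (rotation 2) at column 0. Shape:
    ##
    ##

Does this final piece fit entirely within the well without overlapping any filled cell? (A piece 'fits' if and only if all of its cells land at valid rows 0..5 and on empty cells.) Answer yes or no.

Drop 1: I rot0 at col 0 lands with bottom-row=0; cleared 0 line(s) (total 0); column heights now [1 1 1 1 0 0], max=1
Drop 2: S rot2 at col 2 lands with bottom-row=1; cleared 0 line(s) (total 0); column heights now [1 1 2 3 3 0], max=3
Drop 3: I rot3 at col 0 lands with bottom-row=1; cleared 0 line(s) (total 0); column heights now [5 1 2 3 3 0], max=5
Drop 4: T rot3 at col 4 lands with bottom-row=2; cleared 0 line(s) (total 0); column heights now [5 1 2 3 4 5], max=5
Drop 5: Z rot3 at col 2 lands with bottom-row=2; cleared 0 line(s) (total 0); column heights now [5 1 4 5 4 5], max=5
Test piece O rot2 at col 0 (width 2): heights before test = [5 1 4 5 4 5]; fits = False

Answer: no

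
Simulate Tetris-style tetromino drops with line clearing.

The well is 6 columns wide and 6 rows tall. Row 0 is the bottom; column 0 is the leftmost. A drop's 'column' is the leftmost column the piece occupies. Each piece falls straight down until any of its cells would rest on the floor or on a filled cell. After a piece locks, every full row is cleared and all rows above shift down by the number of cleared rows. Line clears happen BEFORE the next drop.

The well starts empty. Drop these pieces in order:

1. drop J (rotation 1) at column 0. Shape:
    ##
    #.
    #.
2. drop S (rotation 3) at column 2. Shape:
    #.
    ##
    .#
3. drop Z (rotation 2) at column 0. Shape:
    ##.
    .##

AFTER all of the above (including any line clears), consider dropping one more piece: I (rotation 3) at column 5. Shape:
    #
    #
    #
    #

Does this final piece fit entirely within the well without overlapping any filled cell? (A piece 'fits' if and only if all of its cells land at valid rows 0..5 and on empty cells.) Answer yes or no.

Drop 1: J rot1 at col 0 lands with bottom-row=0; cleared 0 line(s) (total 0); column heights now [3 3 0 0 0 0], max=3
Drop 2: S rot3 at col 2 lands with bottom-row=0; cleared 0 line(s) (total 0); column heights now [3 3 3 2 0 0], max=3
Drop 3: Z rot2 at col 0 lands with bottom-row=3; cleared 0 line(s) (total 0); column heights now [5 5 4 2 0 0], max=5
Test piece I rot3 at col 5 (width 1): heights before test = [5 5 4 2 0 0]; fits = True

Answer: yes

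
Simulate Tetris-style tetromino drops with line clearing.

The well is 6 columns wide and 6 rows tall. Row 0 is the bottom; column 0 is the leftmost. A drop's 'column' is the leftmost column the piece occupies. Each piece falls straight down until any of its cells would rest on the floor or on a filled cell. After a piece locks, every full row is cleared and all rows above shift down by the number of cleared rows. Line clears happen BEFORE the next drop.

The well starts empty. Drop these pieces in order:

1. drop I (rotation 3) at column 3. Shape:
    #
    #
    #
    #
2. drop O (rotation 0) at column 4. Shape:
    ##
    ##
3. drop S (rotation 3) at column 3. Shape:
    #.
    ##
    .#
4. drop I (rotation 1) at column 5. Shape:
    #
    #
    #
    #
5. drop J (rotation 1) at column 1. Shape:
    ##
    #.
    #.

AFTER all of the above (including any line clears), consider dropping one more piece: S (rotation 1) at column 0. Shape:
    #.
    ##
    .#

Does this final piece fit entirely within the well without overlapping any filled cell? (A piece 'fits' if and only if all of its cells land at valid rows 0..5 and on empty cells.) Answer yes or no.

Answer: yes

Derivation:
Drop 1: I rot3 at col 3 lands with bottom-row=0; cleared 0 line(s) (total 0); column heights now [0 0 0 4 0 0], max=4
Drop 2: O rot0 at col 4 lands with bottom-row=0; cleared 0 line(s) (total 0); column heights now [0 0 0 4 2 2], max=4
Drop 3: S rot3 at col 3 lands with bottom-row=3; cleared 0 line(s) (total 0); column heights now [0 0 0 6 5 2], max=6
Drop 4: I rot1 at col 5 lands with bottom-row=2; cleared 0 line(s) (total 0); column heights now [0 0 0 6 5 6], max=6
Drop 5: J rot1 at col 1 lands with bottom-row=0; cleared 0 line(s) (total 0); column heights now [0 3 3 6 5 6], max=6
Test piece S rot1 at col 0 (width 2): heights before test = [0 3 3 6 5 6]; fits = True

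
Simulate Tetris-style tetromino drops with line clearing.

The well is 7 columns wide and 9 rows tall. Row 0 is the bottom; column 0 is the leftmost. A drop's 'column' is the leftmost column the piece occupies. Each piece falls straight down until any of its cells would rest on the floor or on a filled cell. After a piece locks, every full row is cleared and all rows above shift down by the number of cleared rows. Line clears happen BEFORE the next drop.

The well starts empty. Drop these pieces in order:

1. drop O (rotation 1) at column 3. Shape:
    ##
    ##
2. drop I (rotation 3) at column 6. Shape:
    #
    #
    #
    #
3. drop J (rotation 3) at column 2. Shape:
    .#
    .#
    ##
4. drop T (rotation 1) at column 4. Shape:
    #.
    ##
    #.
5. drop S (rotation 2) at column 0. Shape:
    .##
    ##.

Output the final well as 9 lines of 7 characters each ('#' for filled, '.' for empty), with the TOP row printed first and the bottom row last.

Answer: .......
.......
.......
.......
...##..
.######
#####.#
...##.#
...##.#

Derivation:
Drop 1: O rot1 at col 3 lands with bottom-row=0; cleared 0 line(s) (total 0); column heights now [0 0 0 2 2 0 0], max=2
Drop 2: I rot3 at col 6 lands with bottom-row=0; cleared 0 line(s) (total 0); column heights now [0 0 0 2 2 0 4], max=4
Drop 3: J rot3 at col 2 lands with bottom-row=2; cleared 0 line(s) (total 0); column heights now [0 0 3 5 2 0 4], max=5
Drop 4: T rot1 at col 4 lands with bottom-row=2; cleared 0 line(s) (total 0); column heights now [0 0 3 5 5 4 4], max=5
Drop 5: S rot2 at col 0 lands with bottom-row=2; cleared 0 line(s) (total 0); column heights now [3 4 4 5 5 4 4], max=5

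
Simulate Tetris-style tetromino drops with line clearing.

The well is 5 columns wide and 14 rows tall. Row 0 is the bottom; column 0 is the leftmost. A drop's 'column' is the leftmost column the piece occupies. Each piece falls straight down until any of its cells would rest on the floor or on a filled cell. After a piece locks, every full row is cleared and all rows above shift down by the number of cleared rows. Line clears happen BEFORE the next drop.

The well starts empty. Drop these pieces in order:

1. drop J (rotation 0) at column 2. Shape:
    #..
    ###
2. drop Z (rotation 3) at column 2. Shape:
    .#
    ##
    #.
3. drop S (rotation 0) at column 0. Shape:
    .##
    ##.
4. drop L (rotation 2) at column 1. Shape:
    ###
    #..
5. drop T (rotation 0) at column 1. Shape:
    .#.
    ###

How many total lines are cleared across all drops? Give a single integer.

Drop 1: J rot0 at col 2 lands with bottom-row=0; cleared 0 line(s) (total 0); column heights now [0 0 2 1 1], max=2
Drop 2: Z rot3 at col 2 lands with bottom-row=2; cleared 0 line(s) (total 0); column heights now [0 0 4 5 1], max=5
Drop 3: S rot0 at col 0 lands with bottom-row=3; cleared 0 line(s) (total 0); column heights now [4 5 5 5 1], max=5
Drop 4: L rot2 at col 1 lands with bottom-row=5; cleared 0 line(s) (total 0); column heights now [4 7 7 7 1], max=7
Drop 5: T rot0 at col 1 lands with bottom-row=7; cleared 0 line(s) (total 0); column heights now [4 8 9 8 1], max=9

Answer: 0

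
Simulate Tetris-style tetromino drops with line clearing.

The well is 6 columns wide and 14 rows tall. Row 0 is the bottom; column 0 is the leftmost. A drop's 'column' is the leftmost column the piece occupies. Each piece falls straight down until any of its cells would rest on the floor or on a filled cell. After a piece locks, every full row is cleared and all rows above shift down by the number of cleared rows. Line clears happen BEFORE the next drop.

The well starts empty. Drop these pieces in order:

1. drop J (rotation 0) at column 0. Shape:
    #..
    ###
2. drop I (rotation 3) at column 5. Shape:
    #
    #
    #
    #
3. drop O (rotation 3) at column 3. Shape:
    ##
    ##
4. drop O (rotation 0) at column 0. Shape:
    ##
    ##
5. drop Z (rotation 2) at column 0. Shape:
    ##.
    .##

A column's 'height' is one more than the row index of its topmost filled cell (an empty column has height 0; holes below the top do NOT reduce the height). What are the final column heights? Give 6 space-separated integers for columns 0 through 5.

Answer: 5 5 4 1 1 3

Derivation:
Drop 1: J rot0 at col 0 lands with bottom-row=0; cleared 0 line(s) (total 0); column heights now [2 1 1 0 0 0], max=2
Drop 2: I rot3 at col 5 lands with bottom-row=0; cleared 0 line(s) (total 0); column heights now [2 1 1 0 0 4], max=4
Drop 3: O rot3 at col 3 lands with bottom-row=0; cleared 1 line(s) (total 1); column heights now [1 0 0 1 1 3], max=3
Drop 4: O rot0 at col 0 lands with bottom-row=1; cleared 0 line(s) (total 1); column heights now [3 3 0 1 1 3], max=3
Drop 5: Z rot2 at col 0 lands with bottom-row=3; cleared 0 line(s) (total 1); column heights now [5 5 4 1 1 3], max=5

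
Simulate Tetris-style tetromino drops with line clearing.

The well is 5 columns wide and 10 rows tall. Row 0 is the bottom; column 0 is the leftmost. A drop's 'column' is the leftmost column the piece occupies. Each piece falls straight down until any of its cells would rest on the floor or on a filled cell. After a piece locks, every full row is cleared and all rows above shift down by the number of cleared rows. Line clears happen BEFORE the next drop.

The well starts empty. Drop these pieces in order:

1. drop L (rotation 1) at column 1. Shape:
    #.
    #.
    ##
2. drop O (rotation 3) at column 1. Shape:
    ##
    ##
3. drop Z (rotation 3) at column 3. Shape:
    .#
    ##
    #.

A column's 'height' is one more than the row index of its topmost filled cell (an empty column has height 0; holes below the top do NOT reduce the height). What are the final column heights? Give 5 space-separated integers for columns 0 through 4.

Drop 1: L rot1 at col 1 lands with bottom-row=0; cleared 0 line(s) (total 0); column heights now [0 3 1 0 0], max=3
Drop 2: O rot3 at col 1 lands with bottom-row=3; cleared 0 line(s) (total 0); column heights now [0 5 5 0 0], max=5
Drop 3: Z rot3 at col 3 lands with bottom-row=0; cleared 0 line(s) (total 0); column heights now [0 5 5 2 3], max=5

Answer: 0 5 5 2 3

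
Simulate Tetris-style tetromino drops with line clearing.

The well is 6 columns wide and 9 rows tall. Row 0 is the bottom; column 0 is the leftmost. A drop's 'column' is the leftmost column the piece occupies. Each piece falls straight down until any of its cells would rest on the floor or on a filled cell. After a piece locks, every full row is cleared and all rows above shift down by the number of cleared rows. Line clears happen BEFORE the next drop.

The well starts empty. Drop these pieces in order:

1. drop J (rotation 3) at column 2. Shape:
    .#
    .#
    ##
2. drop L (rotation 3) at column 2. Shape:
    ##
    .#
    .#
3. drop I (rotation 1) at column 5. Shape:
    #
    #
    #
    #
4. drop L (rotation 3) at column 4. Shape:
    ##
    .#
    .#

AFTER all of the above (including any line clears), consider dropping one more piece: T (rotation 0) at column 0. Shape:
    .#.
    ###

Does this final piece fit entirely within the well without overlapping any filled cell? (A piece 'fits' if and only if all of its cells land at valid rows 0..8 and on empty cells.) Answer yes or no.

Drop 1: J rot3 at col 2 lands with bottom-row=0; cleared 0 line(s) (total 0); column heights now [0 0 1 3 0 0], max=3
Drop 2: L rot3 at col 2 lands with bottom-row=3; cleared 0 line(s) (total 0); column heights now [0 0 6 6 0 0], max=6
Drop 3: I rot1 at col 5 lands with bottom-row=0; cleared 0 line(s) (total 0); column heights now [0 0 6 6 0 4], max=6
Drop 4: L rot3 at col 4 lands with bottom-row=4; cleared 0 line(s) (total 0); column heights now [0 0 6 6 7 7], max=7
Test piece T rot0 at col 0 (width 3): heights before test = [0 0 6 6 7 7]; fits = True

Answer: yes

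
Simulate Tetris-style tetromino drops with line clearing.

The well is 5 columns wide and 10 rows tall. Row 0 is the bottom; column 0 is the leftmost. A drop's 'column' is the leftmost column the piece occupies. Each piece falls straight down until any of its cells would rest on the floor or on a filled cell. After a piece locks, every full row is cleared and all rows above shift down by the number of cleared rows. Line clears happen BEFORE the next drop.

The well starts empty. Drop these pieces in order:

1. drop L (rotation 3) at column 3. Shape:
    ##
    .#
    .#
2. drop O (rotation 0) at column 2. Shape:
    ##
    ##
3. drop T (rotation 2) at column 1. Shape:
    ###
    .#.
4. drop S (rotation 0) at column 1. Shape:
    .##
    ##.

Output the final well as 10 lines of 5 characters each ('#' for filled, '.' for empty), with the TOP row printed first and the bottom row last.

Answer: .....
..##.
.##..
.###.
..#..
..##.
..##.
...##
....#
....#

Derivation:
Drop 1: L rot3 at col 3 lands with bottom-row=0; cleared 0 line(s) (total 0); column heights now [0 0 0 3 3], max=3
Drop 2: O rot0 at col 2 lands with bottom-row=3; cleared 0 line(s) (total 0); column heights now [0 0 5 5 3], max=5
Drop 3: T rot2 at col 1 lands with bottom-row=5; cleared 0 line(s) (total 0); column heights now [0 7 7 7 3], max=7
Drop 4: S rot0 at col 1 lands with bottom-row=7; cleared 0 line(s) (total 0); column heights now [0 8 9 9 3], max=9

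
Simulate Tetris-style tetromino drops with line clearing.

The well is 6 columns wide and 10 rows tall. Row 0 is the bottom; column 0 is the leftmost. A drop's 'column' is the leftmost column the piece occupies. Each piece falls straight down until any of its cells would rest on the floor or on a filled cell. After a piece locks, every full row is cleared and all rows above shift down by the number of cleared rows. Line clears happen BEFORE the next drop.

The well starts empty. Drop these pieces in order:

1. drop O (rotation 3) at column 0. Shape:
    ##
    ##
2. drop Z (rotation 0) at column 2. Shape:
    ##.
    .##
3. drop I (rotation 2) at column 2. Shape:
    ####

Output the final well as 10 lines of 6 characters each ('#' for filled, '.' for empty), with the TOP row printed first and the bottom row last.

Drop 1: O rot3 at col 0 lands with bottom-row=0; cleared 0 line(s) (total 0); column heights now [2 2 0 0 0 0], max=2
Drop 2: Z rot0 at col 2 lands with bottom-row=0; cleared 0 line(s) (total 0); column heights now [2 2 2 2 1 0], max=2
Drop 3: I rot2 at col 2 lands with bottom-row=2; cleared 0 line(s) (total 0); column heights now [2 2 3 3 3 3], max=3

Answer: ......
......
......
......
......
......
......
..####
####..
##.##.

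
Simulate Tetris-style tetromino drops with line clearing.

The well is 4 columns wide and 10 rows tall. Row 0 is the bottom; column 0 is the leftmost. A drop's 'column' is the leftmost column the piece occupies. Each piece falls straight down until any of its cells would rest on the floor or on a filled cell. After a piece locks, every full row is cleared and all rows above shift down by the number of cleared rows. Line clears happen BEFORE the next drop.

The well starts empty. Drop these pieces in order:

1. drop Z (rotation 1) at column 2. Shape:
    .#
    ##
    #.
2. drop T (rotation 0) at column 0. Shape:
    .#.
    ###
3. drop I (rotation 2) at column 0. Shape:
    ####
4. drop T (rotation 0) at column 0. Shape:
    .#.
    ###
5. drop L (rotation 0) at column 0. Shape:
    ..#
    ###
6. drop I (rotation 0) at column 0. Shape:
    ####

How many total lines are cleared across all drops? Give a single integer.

Drop 1: Z rot1 at col 2 lands with bottom-row=0; cleared 0 line(s) (total 0); column heights now [0 0 2 3], max=3
Drop 2: T rot0 at col 0 lands with bottom-row=2; cleared 1 line(s) (total 1); column heights now [0 3 2 2], max=3
Drop 3: I rot2 at col 0 lands with bottom-row=3; cleared 1 line(s) (total 2); column heights now [0 3 2 2], max=3
Drop 4: T rot0 at col 0 lands with bottom-row=3; cleared 0 line(s) (total 2); column heights now [4 5 4 2], max=5
Drop 5: L rot0 at col 0 lands with bottom-row=5; cleared 0 line(s) (total 2); column heights now [6 6 7 2], max=7
Drop 6: I rot0 at col 0 lands with bottom-row=7; cleared 1 line(s) (total 3); column heights now [6 6 7 2], max=7

Answer: 3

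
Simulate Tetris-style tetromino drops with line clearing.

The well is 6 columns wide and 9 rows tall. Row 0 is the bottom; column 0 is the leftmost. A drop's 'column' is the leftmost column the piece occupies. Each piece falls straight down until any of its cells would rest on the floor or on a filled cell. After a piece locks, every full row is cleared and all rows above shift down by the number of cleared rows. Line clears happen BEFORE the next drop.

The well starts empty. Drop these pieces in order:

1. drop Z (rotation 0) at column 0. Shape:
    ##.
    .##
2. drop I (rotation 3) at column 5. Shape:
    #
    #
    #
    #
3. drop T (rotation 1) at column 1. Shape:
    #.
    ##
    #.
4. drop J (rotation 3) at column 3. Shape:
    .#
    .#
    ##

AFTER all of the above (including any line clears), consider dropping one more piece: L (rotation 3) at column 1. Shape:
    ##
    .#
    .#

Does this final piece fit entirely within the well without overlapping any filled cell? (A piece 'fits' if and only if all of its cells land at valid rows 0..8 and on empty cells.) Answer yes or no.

Answer: yes

Derivation:
Drop 1: Z rot0 at col 0 lands with bottom-row=0; cleared 0 line(s) (total 0); column heights now [2 2 1 0 0 0], max=2
Drop 2: I rot3 at col 5 lands with bottom-row=0; cleared 0 line(s) (total 0); column heights now [2 2 1 0 0 4], max=4
Drop 3: T rot1 at col 1 lands with bottom-row=2; cleared 0 line(s) (total 0); column heights now [2 5 4 0 0 4], max=5
Drop 4: J rot3 at col 3 lands with bottom-row=0; cleared 0 line(s) (total 0); column heights now [2 5 4 1 3 4], max=5
Test piece L rot3 at col 1 (width 2): heights before test = [2 5 4 1 3 4]; fits = True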